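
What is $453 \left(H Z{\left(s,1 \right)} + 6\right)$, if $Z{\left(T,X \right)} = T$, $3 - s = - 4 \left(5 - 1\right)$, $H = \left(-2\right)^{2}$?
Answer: $37146$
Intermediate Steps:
$H = 4$
$s = 19$ ($s = 3 - - 4 \left(5 - 1\right) = 3 - \left(-4\right) 4 = 3 - -16 = 3 + 16 = 19$)
$453 \left(H Z{\left(s,1 \right)} + 6\right) = 453 \left(4 \cdot 19 + 6\right) = 453 \left(76 + 6\right) = 453 \cdot 82 = 37146$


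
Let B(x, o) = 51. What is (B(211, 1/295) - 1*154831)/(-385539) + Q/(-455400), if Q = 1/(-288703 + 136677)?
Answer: 46388866153669/115549276827600 ≈ 0.40146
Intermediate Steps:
Q = -1/152026 (Q = 1/(-152026) = -1/152026 ≈ -6.5778e-6)
(B(211, 1/295) - 1*154831)/(-385539) + Q/(-455400) = (51 - 1*154831)/(-385539) - 1/152026/(-455400) = (51 - 154831)*(-1/385539) - 1/152026*(-1/455400) = -154780*(-1/385539) + 1/69232640400 = 154780/385539 + 1/69232640400 = 46388866153669/115549276827600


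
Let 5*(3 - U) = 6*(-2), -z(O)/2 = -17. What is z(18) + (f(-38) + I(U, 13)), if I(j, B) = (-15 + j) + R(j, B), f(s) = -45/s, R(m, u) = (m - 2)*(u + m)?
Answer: 83737/950 ≈ 88.144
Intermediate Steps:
z(O) = 34 (z(O) = -2*(-17) = 34)
R(m, u) = (-2 + m)*(m + u)
U = 27/5 (U = 3 - 6*(-2)/5 = 3 - ⅕*(-12) = 3 + 12/5 = 27/5 ≈ 5.4000)
I(j, B) = -15 + j² - j - 2*B + B*j (I(j, B) = (-15 + j) + (j² - 2*j - 2*B + j*B) = (-15 + j) + (j² - 2*j - 2*B + B*j) = (-15 + j) + (j² - 2*B - 2*j + B*j) = -15 + j² - j - 2*B + B*j)
z(18) + (f(-38) + I(U, 13)) = 34 + (-45/(-38) + (-15 + (27/5)² - 1*27/5 - 2*13 + 13*(27/5))) = 34 + (-45*(-1/38) + (-15 + 729/25 - 27/5 - 26 + 351/5)) = 34 + (45/38 + 1324/25) = 34 + 51437/950 = 83737/950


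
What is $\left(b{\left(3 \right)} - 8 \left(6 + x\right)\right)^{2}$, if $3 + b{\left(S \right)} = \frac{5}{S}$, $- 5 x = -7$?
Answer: $\frac{824464}{225} \approx 3664.3$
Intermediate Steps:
$x = \frac{7}{5}$ ($x = \left(- \frac{1}{5}\right) \left(-7\right) = \frac{7}{5} \approx 1.4$)
$b{\left(S \right)} = -3 + \frac{5}{S}$
$\left(b{\left(3 \right)} - 8 \left(6 + x\right)\right)^{2} = \left(\left(-3 + \frac{5}{3}\right) - 8 \left(6 + \frac{7}{5}\right)\right)^{2} = \left(\left(-3 + 5 \cdot \frac{1}{3}\right) - \frac{296}{5}\right)^{2} = \left(\left(-3 + \frac{5}{3}\right) - \frac{296}{5}\right)^{2} = \left(- \frac{4}{3} - \frac{296}{5}\right)^{2} = \left(- \frac{908}{15}\right)^{2} = \frac{824464}{225}$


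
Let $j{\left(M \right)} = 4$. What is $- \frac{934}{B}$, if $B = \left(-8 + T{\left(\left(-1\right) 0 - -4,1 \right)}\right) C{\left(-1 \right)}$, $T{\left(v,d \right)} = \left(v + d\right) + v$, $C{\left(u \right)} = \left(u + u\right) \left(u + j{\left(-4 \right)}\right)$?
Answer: $\frac{467}{3} \approx 155.67$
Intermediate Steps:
$C{\left(u \right)} = 2 u \left(4 + u\right)$ ($C{\left(u \right)} = \left(u + u\right) \left(u + 4\right) = 2 u \left(4 + u\right)$)
$T{\left(v,d \right)} = d + 2 v$ ($T{\left(v,d \right)} = \left(d + v\right) + v = d + 2 v$)
$B = -6$ ($B = \left(-8 + \left(1 + 2 \left(\left(-1\right) 0 - -4\right)\right)\right) 2 \left(-1\right) \left(4 - 1\right) = \left(-8 + \left(1 + 2 \left(0 + 4\right)\right)\right) 2 \left(-1\right) 3 = \left(-8 + \left(1 + 2 \cdot 4\right)\right) \left(-6\right) = \left(-8 + \left(1 + 8\right)\right) \left(-6\right) = \left(-8 + 9\right) \left(-6\right) = 1 \left(-6\right) = -6$)
$- \frac{934}{B} = - \frac{934}{-6} = \left(-934\right) \left(- \frac{1}{6}\right) = \frac{467}{3}$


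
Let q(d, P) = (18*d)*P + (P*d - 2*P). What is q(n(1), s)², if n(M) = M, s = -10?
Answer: 28900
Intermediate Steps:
q(d, P) = -2*P + 19*P*d (q(d, P) = 18*P*d + (-2*P + P*d) = -2*P + 19*P*d)
q(n(1), s)² = (-10*(-2 + 19*1))² = (-10*(-2 + 19))² = (-10*17)² = (-170)² = 28900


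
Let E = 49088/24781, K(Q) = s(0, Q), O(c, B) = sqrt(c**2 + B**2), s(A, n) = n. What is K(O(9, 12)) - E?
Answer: 322627/24781 ≈ 13.019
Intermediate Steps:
O(c, B) = sqrt(B**2 + c**2)
K(Q) = Q
E = 49088/24781 (E = 49088*(1/24781) = 49088/24781 ≈ 1.9809)
K(O(9, 12)) - E = sqrt(12**2 + 9**2) - 1*49088/24781 = sqrt(144 + 81) - 49088/24781 = sqrt(225) - 49088/24781 = 15 - 49088/24781 = 322627/24781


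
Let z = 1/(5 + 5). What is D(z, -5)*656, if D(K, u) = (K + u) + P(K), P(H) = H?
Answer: -15744/5 ≈ -3148.8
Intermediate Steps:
z = ⅒ (z = 1/10 = ⅒ ≈ 0.10000)
D(K, u) = u + 2*K (D(K, u) = (K + u) + K = u + 2*K)
D(z, -5)*656 = (-5 + 2*(⅒))*656 = (-5 + ⅕)*656 = -24/5*656 = -15744/5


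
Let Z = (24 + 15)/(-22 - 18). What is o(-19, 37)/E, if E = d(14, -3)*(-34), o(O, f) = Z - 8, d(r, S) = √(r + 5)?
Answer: 359*√19/25840 ≈ 0.060559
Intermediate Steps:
d(r, S) = √(5 + r)
Z = -39/40 (Z = 39/(-40) = 39*(-1/40) = -39/40 ≈ -0.97500)
o(O, f) = -359/40 (o(O, f) = -39/40 - 8 = -359/40)
E = -34*√19 (E = √(5 + 14)*(-34) = √19*(-34) = -34*√19 ≈ -148.20)
o(-19, 37)/E = -359*(-√19/646)/40 = -(-359)*√19/25840 = 359*√19/25840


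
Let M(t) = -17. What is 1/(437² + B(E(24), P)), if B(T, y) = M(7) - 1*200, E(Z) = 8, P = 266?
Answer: 1/190752 ≈ 5.2424e-6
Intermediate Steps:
B(T, y) = -217 (B(T, y) = -17 - 1*200 = -17 - 200 = -217)
1/(437² + B(E(24), P)) = 1/(437² - 217) = 1/(190969 - 217) = 1/190752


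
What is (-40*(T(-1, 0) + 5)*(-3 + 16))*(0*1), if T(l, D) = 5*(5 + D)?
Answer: 0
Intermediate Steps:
T(l, D) = 25 + 5*D
(-40*(T(-1, 0) + 5)*(-3 + 16))*(0*1) = (-40*((25 + 5*0) + 5)*(-3 + 16))*(0*1) = -40*((25 + 0) + 5)*13*0 = -40*(25 + 5)*13*0 = -1200*13*0 = -40*390*0 = -15600*0 = 0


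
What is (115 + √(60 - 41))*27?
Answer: 3105 + 27*√19 ≈ 3222.7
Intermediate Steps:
(115 + √(60 - 41))*27 = (115 + √19)*27 = 3105 + 27*√19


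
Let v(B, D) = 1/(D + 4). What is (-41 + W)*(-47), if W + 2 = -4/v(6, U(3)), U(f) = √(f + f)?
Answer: 2773 + 188*√6 ≈ 3233.5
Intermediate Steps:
U(f) = √2*√f (U(f) = √(2*f) = √2*√f)
v(B, D) = 1/(4 + D)
W = -18 - 4*√6 (W = -2 - (16 + 4*√6) = -2 - 4*(4 + √6) = -2 + (-16 - 4*√6) = -18 - 4*√6 ≈ -27.798)
(-41 + W)*(-47) = (-41 + (-18 - 4*√6))*(-47) = (-59 - 4*√6)*(-47) = 2773 + 188*√6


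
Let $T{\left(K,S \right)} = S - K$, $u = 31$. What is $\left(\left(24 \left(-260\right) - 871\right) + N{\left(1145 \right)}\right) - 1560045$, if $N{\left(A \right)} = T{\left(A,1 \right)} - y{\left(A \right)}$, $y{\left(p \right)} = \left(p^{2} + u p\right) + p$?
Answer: $-2915965$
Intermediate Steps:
$y{\left(p \right)} = p^{2} + 32 p$ ($y{\left(p \right)} = \left(p^{2} + 31 p\right) + p = p^{2} + 32 p$)
$N{\left(A \right)} = 1 - A - A \left(32 + A\right)$ ($N{\left(A \right)} = \left(1 - A\right) - A \left(32 + A\right) = 1 - A - A \left(32 + A\right)$)
$\left(\left(24 \left(-260\right) - 871\right) + N{\left(1145 \right)}\right) - 1560045 = \left(\left(24 \left(-260\right) - 871\right) - \left(1144 + 1145 \left(32 + 1145\right)\right)\right) - 1560045 = \left(\left(-6240 - 871\right) - \left(1144 + 1347665\right)\right) - 1560045 = \left(-7111 - 1348809\right) - 1560045 = -1355920 - 1560045 = -2915965$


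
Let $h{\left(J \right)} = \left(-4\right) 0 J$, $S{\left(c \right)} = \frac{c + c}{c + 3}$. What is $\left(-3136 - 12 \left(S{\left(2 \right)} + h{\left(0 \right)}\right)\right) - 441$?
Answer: $- \frac{17933}{5} \approx -3586.6$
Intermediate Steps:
$S{\left(c \right)} = \frac{2 c}{3 + c}$
$h{\left(J \right)} = 0$ ($h{\left(J \right)} = 0 J = 0$)
$\left(-3136 - 12 \left(S{\left(2 \right)} + h{\left(0 \right)}\right)\right) - 441 = \left(-3136 - 12 \left(2 \cdot 2 \frac{1}{3 + 2} + 0\right)\right) - 441 = \left(-3136 - 12 \left(2 \cdot 2 \cdot \frac{1}{5} + 0\right)\right) - 441 = \left(-3136 - 12 \left(\frac{4}{5} + 0\right)\right) - 441 = \left(-3136 - \frac{48}{5}\right) - 441 = - \frac{15728}{5} - 441 = - \frac{17933}{5}$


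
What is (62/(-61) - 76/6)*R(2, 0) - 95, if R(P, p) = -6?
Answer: -787/61 ≈ -12.902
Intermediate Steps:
(62/(-61) - 76/6)*R(2, 0) - 95 = (62/(-61) - 76/6)*(-6) - 95 = (62*(-1/61) - 76*⅙)*(-6) - 95 = (-62/61 - 38/3)*(-6) - 95 = -2504/183*(-6) - 95 = 5008/61 - 95 = -787/61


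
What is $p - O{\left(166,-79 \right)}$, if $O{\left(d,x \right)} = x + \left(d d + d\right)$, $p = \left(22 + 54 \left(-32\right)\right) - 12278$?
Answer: $-41627$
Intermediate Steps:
$p = -13984$ ($p = \left(22 - 1728\right) - 12278 = -1706 - 12278 = -13984$)
$O{\left(d,x \right)} = d + x + d^{2}$ ($O{\left(d,x \right)} = x + \left(d^{2} + d\right) = x + \left(d + d^{2}\right) = d + x + d^{2}$)
$p - O{\left(166,-79 \right)} = -13984 - \left(166 - 79 + 166^{2}\right) = -13984 - \left(166 - 79 + 27556\right) = -13984 - 27643 = -41627$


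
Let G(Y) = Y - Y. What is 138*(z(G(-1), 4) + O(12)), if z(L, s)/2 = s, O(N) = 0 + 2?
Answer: 1380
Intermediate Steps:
G(Y) = 0
O(N) = 2
z(L, s) = 2*s
138*(z(G(-1), 4) + O(12)) = 138*(2*4 + 2) = 138*(8 + 2) = 138*10 = 1380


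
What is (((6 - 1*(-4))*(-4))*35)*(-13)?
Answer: 18200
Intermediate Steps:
(((6 - 1*(-4))*(-4))*35)*(-13) = (((6 + 4)*(-4))*35)*(-13) = ((10*(-4))*35)*(-13) = -40*35*(-13) = -1400*(-13) = 18200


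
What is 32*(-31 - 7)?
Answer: -1216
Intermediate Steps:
32*(-31 - 7) = 32*(-38) = -1216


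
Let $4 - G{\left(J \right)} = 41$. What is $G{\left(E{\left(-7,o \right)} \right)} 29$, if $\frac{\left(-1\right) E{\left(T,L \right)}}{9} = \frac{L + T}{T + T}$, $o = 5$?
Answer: $-1073$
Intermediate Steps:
$E{\left(T,L \right)} = - \frac{9 \left(L + T\right)}{2 T}$ ($E{\left(T,L \right)} = - 9 \frac{L + T}{T + T} = - 9 \frac{L + T}{2 T} = - \frac{9 \left(L + T\right)}{2 T}$)
$G{\left(J \right)} = -37$ ($G{\left(J \right)} = 4 - 41 = -37$)
$G{\left(E{\left(-7,o \right)} \right)} 29 = \left(-37\right) 29 = -1073$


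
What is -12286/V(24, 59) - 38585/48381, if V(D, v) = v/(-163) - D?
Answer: 96735440423/192120951 ≈ 503.51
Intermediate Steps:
V(D, v) = -D - v/163 (V(D, v) = v*(-1/163) - D = -v/163 - D = -D - v/163)
-12286/V(24, 59) - 38585/48381 = -12286/(-1*24 - 1/163*59) - 38585/48381 = -12286/(-24 - 59/163) - 38585*1/48381 = -12286/(-3971/163) - 38585/48381 = -12286*(-163/3971) - 38585/48381 = 2002618/3971 - 38585/48381 = 96735440423/192120951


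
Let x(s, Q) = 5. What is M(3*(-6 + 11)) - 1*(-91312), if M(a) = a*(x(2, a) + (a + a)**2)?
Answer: 104887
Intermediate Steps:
M(a) = a*(5 + 4*a**2) (M(a) = a*(5 + (a + a)**2) = a*(5 + (2*a)**2) = a*(5 + 4*a**2))
M(3*(-6 + 11)) - 1*(-91312) = (3*(-6 + 11))*(5 + 4*(3*(-6 + 11))**2) - 1*(-91312) = (3*5)*(5 + 4*(3*5)**2) + 91312 = 15*(5 + 4*15**2) + 91312 = 15*(5 + 4*225) + 91312 = 15*(5 + 900) + 91312 = 15*905 + 91312 = 13575 + 91312 = 104887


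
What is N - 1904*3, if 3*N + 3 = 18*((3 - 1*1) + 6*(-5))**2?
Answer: -1009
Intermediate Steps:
N = 4703 (N = -1 + (18*((3 - 1*1) + 6*(-5))**2)/3 = -1 + (18*((3 - 1) - 30)**2)/3 = -1 + (18*(2 - 30)**2)/3 = -1 + (18*(-28)**2)/3 = -1 + (18*784)/3 = -1 + (1/3)*14112 = -1 + 4704 = 4703)
N - 1904*3 = 4703 - 1904*3 = 4703 - 112*51 = 4703 - 5712 = -1009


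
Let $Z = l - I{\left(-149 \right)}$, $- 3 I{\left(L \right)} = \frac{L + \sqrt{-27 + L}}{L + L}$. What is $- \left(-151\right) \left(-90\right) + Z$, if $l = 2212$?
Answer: $- \frac{68267}{6} - \frac{2 i \sqrt{11}}{447} \approx -11378.0 - 0.014839 i$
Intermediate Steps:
$I{\left(L \right)} = - \frac{L + \sqrt{-27 + L}}{6 L}$ ($I{\left(L \right)} = - \frac{\left(L + \sqrt{-27 + L}\right) \frac{1}{L + L}}{3} = - \frac{\left(L + \sqrt{-27 + L}\right) \frac{1}{2 L}}{3} = - \frac{\frac{1}{2} \frac{1}{L} \left(L + \sqrt{-27 + L}\right)}{3} = - \frac{L + \sqrt{-27 + L}}{6 L}$)
$Z = \frac{13273}{6} - \frac{2 i \sqrt{11}}{447}$ ($Z = 2212 - \frac{\left(-1\right) \left(-149\right) - \sqrt{-27 - 149}}{6 \left(-149\right)} = 2212 - \frac{1}{6} \left(- \frac{1}{149}\right) \left(149 - \sqrt{-176}\right) = 2212 - \frac{1}{6} \left(- \frac{1}{149}\right) \left(149 - 4 i \sqrt{11}\right) = 2212 - \left(- \frac{1}{6} + \frac{2 i \sqrt{11}}{447}\right) = 2212 + \left(\frac{1}{6} - \frac{2 i \sqrt{11}}{447}\right) = \frac{13273}{6} - \frac{2 i \sqrt{11}}{447} \approx 2212.2 - 0.014839 i$)
$- \left(-151\right) \left(-90\right) + Z = - \left(-151\right) \left(-90\right) + \left(\frac{13273}{6} - \frac{2 i \sqrt{11}}{447}\right) = \left(-1\right) 13590 + \left(\frac{13273}{6} - \frac{2 i \sqrt{11}}{447}\right) = -13590 + \left(\frac{13273}{6} - \frac{2 i \sqrt{11}}{447}\right) = - \frac{68267}{6} - \frac{2 i \sqrt{11}}{447}$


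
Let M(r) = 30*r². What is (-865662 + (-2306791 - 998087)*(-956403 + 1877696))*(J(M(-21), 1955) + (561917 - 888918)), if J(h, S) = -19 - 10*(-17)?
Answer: 995180405088594600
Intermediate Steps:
J(h, S) = 151 (J(h, S) = -19 + 170 = 151)
(-865662 + (-2306791 - 998087)*(-956403 + 1877696))*(J(M(-21), 1955) + (561917 - 888918)) = (-865662 + (-2306791 - 998087)*(-956403 + 1877696))*(151 + (561917 - 888918)) = (-865662 - 3304878*921293)*(151 - 327001) = (-865662 - 3044760967254)*(-326850) = -3044761832916*(-326850) = 995180405088594600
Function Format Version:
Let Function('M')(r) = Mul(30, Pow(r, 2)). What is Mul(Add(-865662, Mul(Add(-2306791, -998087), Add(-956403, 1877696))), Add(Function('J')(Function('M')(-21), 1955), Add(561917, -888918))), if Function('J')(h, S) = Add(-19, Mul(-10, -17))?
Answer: 995180405088594600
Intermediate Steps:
Function('J')(h, S) = 151 (Function('J')(h, S) = Add(-19, 170) = 151)
Mul(Add(-865662, Mul(Add(-2306791, -998087), Add(-956403, 1877696))), Add(Function('J')(Function('M')(-21), 1955), Add(561917, -888918))) = Mul(Add(-865662, Mul(Add(-2306791, -998087), Add(-956403, 1877696))), Add(151, Add(561917, -888918))) = Mul(Add(-865662, Mul(-3304878, 921293)), Add(151, -327001)) = Mul(Add(-865662, -3044760967254), -326850) = Mul(-3044761832916, -326850) = 995180405088594600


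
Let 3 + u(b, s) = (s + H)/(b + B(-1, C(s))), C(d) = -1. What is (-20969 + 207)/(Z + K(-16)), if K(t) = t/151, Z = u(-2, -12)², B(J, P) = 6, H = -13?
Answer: -50160992/206463 ≈ -242.95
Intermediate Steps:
u(b, s) = -3 + (-13 + s)/(6 + b) (u(b, s) = -3 + (s - 13)/(b + 6) = -3 + (-13 + s)/(6 + b))
Z = 1369/16 (Z = ((-31 - 12 - 3*(-2))/(6 - 2))² = ((-31 - 12 + 6)/4)² = ((¼)*(-37))² = (-37/4)² = 1369/16 ≈ 85.563)
K(t) = t/151 (K(t) = t*(1/151) = t/151)
(-20969 + 207)/(Z + K(-16)) = (-20969 + 207)/(1369/16 + (1/151)*(-16)) = -20762/(1369/16 - 16/151) = -20762/206463/2416 = -20762*2416/206463 = -50160992/206463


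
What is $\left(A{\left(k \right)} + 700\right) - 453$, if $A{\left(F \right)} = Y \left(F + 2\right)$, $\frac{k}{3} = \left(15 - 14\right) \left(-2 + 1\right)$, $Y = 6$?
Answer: $241$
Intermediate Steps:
$k = -3$ ($k = 3 \left(15 - 14\right) \left(-2 + 1\right) = 3 \cdot 1 \left(-1\right) = 3 \left(-1\right) = -3$)
$A{\left(F \right)} = 12 + 6 F$ ($A{\left(F \right)} = 6 \left(F + 2\right) = 6 \left(2 + F\right) = 12 + 6 F$)
$\left(A{\left(k \right)} + 700\right) - 453 = \left(\left(12 + 6 \left(-3\right)\right) + 700\right) - 453 = \left(\left(12 - 18\right) + 700\right) + \left(-705 + 252\right) = \left(-6 + 700\right) - 453 = 694 - 453 = 241$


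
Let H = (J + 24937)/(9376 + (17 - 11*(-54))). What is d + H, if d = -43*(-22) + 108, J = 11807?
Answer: 3521014/3329 ≈ 1057.7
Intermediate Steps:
H = 12248/3329 (H = (11807 + 24937)/(9376 + (17 - 11*(-54))) = 36744/(9376 + (17 + 594)) = 36744/(9376 + 611) = 36744/9987 = 36744*(1/9987) = 12248/3329 ≈ 3.6792)
d = 1054 (d = 946 + 108 = 1054)
d + H = 1054 + 12248/3329 = 3521014/3329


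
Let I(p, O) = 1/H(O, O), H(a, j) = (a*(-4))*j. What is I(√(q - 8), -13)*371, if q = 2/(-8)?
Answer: -371/676 ≈ -0.54882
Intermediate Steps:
q = -¼ (q = 2*(-⅛) = -¼ ≈ -0.25000)
H(a, j) = -4*a*j (H(a, j) = (-4*a)*j = -4*a*j)
I(p, O) = -1/(4*O²) (I(p, O) = 1/(-4*O*O) = 1/(-4*O²) = -1/(4*O²))
I(√(q - 8), -13)*371 = -¼/(-13)²*371 = -¼*1/169*371 = -1/676*371 = -371/676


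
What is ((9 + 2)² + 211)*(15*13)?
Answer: 64740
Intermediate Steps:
((9 + 2)² + 211)*(15*13) = (11² + 211)*195 = (121 + 211)*195 = 332*195 = 64740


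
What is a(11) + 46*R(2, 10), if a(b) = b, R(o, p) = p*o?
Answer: 931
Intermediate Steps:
R(o, p) = o*p
a(11) + 46*R(2, 10) = 11 + 46*(2*10) = 11 + 46*20 = 11 + 920 = 931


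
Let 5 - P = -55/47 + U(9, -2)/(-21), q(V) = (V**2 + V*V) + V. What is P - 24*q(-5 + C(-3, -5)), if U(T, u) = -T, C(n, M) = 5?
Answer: 1889/329 ≈ 5.7416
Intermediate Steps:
q(V) = V + 2*V**2 (q(V) = (V**2 + V**2) + V = 2*V**2 + V = V + 2*V**2)
P = 1889/329 (P = 5 - (-55/47 - 1*9/(-21)) = 5 - (-55*1/47 - 9*(-1/21)) = 5 - (-55/47 + 3/7) = 5 - 1*(-244/329) = 5 + 244/329 = 1889/329 ≈ 5.7416)
P - 24*q(-5 + C(-3, -5)) = 1889/329 - 24*(-5 + 5)*(1 + 2*(-5 + 5)) = 1889/329 - 0*(1 + 2*0) = 1889/329 - 0*(1 + 0) = 1889/329 - 0 = 1889/329 - 24*0 = 1889/329 + 0 = 1889/329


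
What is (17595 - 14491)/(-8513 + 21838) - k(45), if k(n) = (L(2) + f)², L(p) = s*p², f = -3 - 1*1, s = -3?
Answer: -3408096/13325 ≈ -255.77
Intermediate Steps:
f = -4 (f = -3 - 1 = -4)
L(p) = -3*p²
k(n) = 256 (k(n) = (-3*2² - 4)² = (-3*4 - 4)² = (-12 - 4)² = (-16)² = 256)
(17595 - 14491)/(-8513 + 21838) - k(45) = (17595 - 14491)/(-8513 + 21838) - 1*256 = 3104/13325 - 256 = -3408096/13325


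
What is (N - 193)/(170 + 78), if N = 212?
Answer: 19/248 ≈ 0.076613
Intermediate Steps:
(N - 193)/(170 + 78) = (212 - 193)/(170 + 78) = 19/248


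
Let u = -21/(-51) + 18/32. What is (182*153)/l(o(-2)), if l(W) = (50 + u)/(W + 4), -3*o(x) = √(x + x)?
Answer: 30296448/13865 - 5049408*I/13865 ≈ 2185.1 - 364.18*I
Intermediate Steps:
o(x) = -√2*√x/3 (o(x) = -√(x + x)/3 = -√2*√x/3)
u = 265/272 (u = -21*(-1/51) + 18*(1/32) = 7/17 + 9/16 = 265/272 ≈ 0.97427)
l(W) = 13865/(272*(4 + W)) (l(W) = (50 + 265/272)/(W + 4) = 13865/(272*(4 + W)))
(182*153)/l(o(-2)) = (182*153)/((13865/(272*(4 - √2*√(-2)/3)))) = 27846/((13865/(272*(4 - √2*I*√2/3)))) = 27846/((13865/(272*(4 - 2*I/3)))) = 27846/((13865*(9*(4 + 2*I/3)/148)/272)) = 27846/((124785*(4 + 2*I/3)/40256)) = 27846*(1088/13865 - 544*I/41595) = 30296448/13865 - 5049408*I/13865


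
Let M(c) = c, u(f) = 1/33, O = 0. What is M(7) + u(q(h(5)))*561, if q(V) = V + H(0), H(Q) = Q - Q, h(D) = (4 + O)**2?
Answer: 24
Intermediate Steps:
h(D) = 16 (h(D) = (4 + 0)**2 = 4**2 = 16)
H(Q) = 0
q(V) = V (q(V) = V + 0 = V)
u(f) = 1/33
M(7) + u(q(h(5)))*561 = 7 + (1/33)*561 = 7 + 17 = 24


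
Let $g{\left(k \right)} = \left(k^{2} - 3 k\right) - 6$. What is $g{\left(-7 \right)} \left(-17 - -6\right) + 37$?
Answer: $-667$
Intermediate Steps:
$g{\left(k \right)} = -6 + k^{2} - 3 k$
$g{\left(-7 \right)} \left(-17 - -6\right) + 37 = \left(-6 + \left(-7\right)^{2} - -21\right) \left(-17 - -6\right) + 37 = \left(-6 + 49 + 21\right) \left(-17 + 6\right) + 37 = 64 \left(-11\right) + 37 = -704 + 37 = -667$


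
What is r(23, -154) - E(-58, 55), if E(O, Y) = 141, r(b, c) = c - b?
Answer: -318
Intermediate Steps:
r(23, -154) - E(-58, 55) = (-154 - 1*23) - 1*141 = (-154 - 23) - 141 = -177 - 141 = -318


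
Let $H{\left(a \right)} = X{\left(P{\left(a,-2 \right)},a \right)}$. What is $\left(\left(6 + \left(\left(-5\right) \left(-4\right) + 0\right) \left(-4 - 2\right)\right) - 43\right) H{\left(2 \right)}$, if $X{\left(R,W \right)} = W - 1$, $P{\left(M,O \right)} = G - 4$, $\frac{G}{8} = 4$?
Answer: $-157$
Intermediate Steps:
$G = 32$ ($G = 8 \cdot 4 = 32$)
$P{\left(M,O \right)} = 28$ ($P{\left(M,O \right)} = 32 - 4 = 28$)
$X{\left(R,W \right)} = -1 + W$ ($X{\left(R,W \right)} = W - 1 = -1 + W$)
$H{\left(a \right)} = -1 + a$
$\left(\left(6 + \left(\left(-5\right) \left(-4\right) + 0\right) \left(-4 - 2\right)\right) - 43\right) H{\left(2 \right)} = \left(\left(6 + \left(\left(-5\right) \left(-4\right) + 0\right) \left(-4 - 2\right)\right) - 43\right) \left(-1 + 2\right) = \left(\left(6 + \left(20 + 0\right) \left(-4 - 2\right)\right) - 43\right) 1 = \left(\left(6 + 20 \left(-6\right)\right) - 43\right) 1 = \left(\left(6 - 120\right) - 43\right) 1 = \left(-114 - 43\right) 1 = \left(-157\right) 1 = -157$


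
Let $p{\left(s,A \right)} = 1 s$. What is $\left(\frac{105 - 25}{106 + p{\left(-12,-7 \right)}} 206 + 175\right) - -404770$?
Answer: $\frac{19040655}{47} \approx 4.0512 \cdot 10^{5}$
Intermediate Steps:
$p{\left(s,A \right)} = s$
$\left(\frac{105 - 25}{106 + p{\left(-12,-7 \right)}} 206 + 175\right) - -404770 = \left(\frac{105 - 25}{106 - 12} \cdot 206 + 175\right) - -404770 = \left(\frac{80}{94} \cdot 206 + 175\right) + 404770 = \left(80 \cdot \frac{1}{94} \cdot 206 + 175\right) + 404770 = \left(\frac{40}{47} \cdot 206 + 175\right) + 404770 = \left(\frac{8240}{47} + 175\right) + 404770 = \frac{16465}{47} + 404770 = \frac{19040655}{47}$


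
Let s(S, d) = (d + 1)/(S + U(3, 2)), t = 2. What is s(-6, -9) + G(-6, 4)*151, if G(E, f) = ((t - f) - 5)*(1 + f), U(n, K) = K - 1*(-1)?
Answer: -15847/3 ≈ -5282.3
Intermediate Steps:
U(n, K) = 1 + K (U(n, K) = K + 1 = 1 + K)
G(E, f) = (1 + f)*(-3 - f) (G(E, f) = ((2 - f) - 5)*(1 + f) = (-3 - f)*(1 + f) = (1 + f)*(-3 - f))
s(S, d) = (1 + d)/(3 + S) (s(S, d) = (d + 1)/(S + (1 + 2)) = (1 + d)/(S + 3) = (1 + d)/(3 + S))
s(-6, -9) + G(-6, 4)*151 = (1 - 9)/(3 - 6) + (-3 - 1*4² - 4*4)*151 = -8/(-3) + (-3 - 1*16 - 16)*151 = -⅓*(-8) + (-3 - 16 - 16)*151 = 8/3 - 35*151 = 8/3 - 5285 = -15847/3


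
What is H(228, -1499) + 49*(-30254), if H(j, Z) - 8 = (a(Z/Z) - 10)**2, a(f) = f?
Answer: -1482357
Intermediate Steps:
H(j, Z) = 89 (H(j, Z) = 8 + (Z/Z - 10)**2 = 8 + (1 - 10)**2 = 8 + (-9)**2 = 8 + 81 = 89)
H(228, -1499) + 49*(-30254) = 89 + 49*(-30254) = 89 - 1482446 = -1482357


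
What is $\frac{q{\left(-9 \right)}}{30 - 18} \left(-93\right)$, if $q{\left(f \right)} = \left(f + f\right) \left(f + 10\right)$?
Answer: $\frac{279}{2} \approx 139.5$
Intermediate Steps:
$q{\left(f \right)} = 2 f \left(10 + f\right)$
$\frac{q{\left(-9 \right)}}{30 - 18} \left(-93\right) = \frac{2 \left(-9\right) \left(10 - 9\right)}{30 - 18} \left(-93\right) = \frac{2 \left(-9\right) 1}{30 - 18} \left(-93\right) = - \frac{18}{12} \left(-93\right) = \left(-18\right) \frac{1}{12} \left(-93\right) = \left(- \frac{3}{2}\right) \left(-93\right) = \frac{279}{2}$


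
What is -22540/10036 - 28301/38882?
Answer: -290107279/97554938 ≈ -2.9738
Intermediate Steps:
-22540/10036 - 28301/38882 = -22540*1/10036 - 28301*1/38882 = -5635/2509 - 28301/38882 = -290107279/97554938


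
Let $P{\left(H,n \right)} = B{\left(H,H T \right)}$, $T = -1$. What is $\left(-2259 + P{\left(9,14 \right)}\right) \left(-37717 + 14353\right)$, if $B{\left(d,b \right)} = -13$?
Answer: $53083008$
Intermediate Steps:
$P{\left(H,n \right)} = -13$
$\left(-2259 + P{\left(9,14 \right)}\right) \left(-37717 + 14353\right) = \left(-2259 - 13\right) \left(-37717 + 14353\right) = \left(-2272\right) \left(-23364\right) = 53083008$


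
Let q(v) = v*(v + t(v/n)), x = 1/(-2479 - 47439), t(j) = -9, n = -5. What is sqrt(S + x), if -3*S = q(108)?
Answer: I*sqrt(8880799214254)/49918 ≈ 59.699*I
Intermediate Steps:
x = -1/49918 (x = 1/(-49918) = -1/49918 ≈ -2.0033e-5)
q(v) = v*(-9 + v) (q(v) = v*(v - 9) = v*(-9 + v))
S = -3564 (S = -36*(-9 + 108) = -36*99 = -1/3*10692 = -3564)
sqrt(S + x) = sqrt(-3564 - 1/49918) = sqrt(-177907753/49918) = I*sqrt(8880799214254)/49918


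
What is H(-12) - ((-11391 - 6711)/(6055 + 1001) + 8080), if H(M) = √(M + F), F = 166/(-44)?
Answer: -1357009/168 + I*√7634/22 ≈ -8077.4 + 3.9715*I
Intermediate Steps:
F = -83/22 (F = 166*(-1/44) = -83/22 ≈ -3.7727)
H(M) = √(-83/22 + M) (H(M) = √(M - 83/22) = √(-83/22 + M))
H(-12) - ((-11391 - 6711)/(6055 + 1001) + 8080) = √(-1826 + 484*(-12))/22 - ((-11391 - 6711)/(6055 + 1001) + 8080) = √(-1826 - 5808)/22 - (-18102/7056 + 8080) = √(-7634)/22 - (-18102*1/7056 + 8080) = (I*√7634)/22 - (-431/168 + 8080) = I*√7634/22 - 1*1357009/168 = I*√7634/22 - 1357009/168 = -1357009/168 + I*√7634/22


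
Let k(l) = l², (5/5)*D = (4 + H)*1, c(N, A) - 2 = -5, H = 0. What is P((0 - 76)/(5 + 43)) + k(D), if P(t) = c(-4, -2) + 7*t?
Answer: 23/12 ≈ 1.9167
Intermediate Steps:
c(N, A) = -3 (c(N, A) = 2 - 5 = -3)
D = 4 (D = (4 + 0)*1 = 4*1 = 4)
P(t) = -3 + 7*t
P((0 - 76)/(5 + 43)) + k(D) = (-3 + 7*((0 - 76)/(5 + 43))) + 4² = (-3 + 7*(-76/48)) + 16 = (-3 + 7*(-76*1/48)) + 16 = (-3 + 7*(-19/12)) + 16 = (-3 - 133/12) + 16 = -169/12 + 16 = 23/12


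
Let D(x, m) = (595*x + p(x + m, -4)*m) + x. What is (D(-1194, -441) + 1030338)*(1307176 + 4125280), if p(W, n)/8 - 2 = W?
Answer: 33028995667728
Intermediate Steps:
p(W, n) = 16 + 8*W
D(x, m) = 596*x + m*(16 + 8*m + 8*x) (D(x, m) = (595*x + (16 + 8*(x + m))*m) + x = (595*x + (16 + 8*(m + x))*m) + x = (595*x + (16 + (8*m + 8*x))*m) + x = (595*x + (16 + 8*m + 8*x)*m) + x = (595*x + m*(16 + 8*m + 8*x)) + x = 596*x + m*(16 + 8*m + 8*x))
(D(-1194, -441) + 1030338)*(1307176 + 4125280) = ((596*(-1194) + 8*(-441)*(2 - 441 - 1194)) + 1030338)*(1307176 + 4125280) = ((-711624 + 8*(-441)*(-1633)) + 1030338)*5432456 = ((-711624 + 5761224) + 1030338)*5432456 = (5049600 + 1030338)*5432456 = 6079938*5432456 = 33028995667728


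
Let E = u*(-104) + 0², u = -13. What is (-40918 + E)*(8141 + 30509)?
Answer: -1529225900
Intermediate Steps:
E = 1352 (E = -13*(-104) + 0² = 1352 + 0 = 1352)
(-40918 + E)*(8141 + 30509) = (-40918 + 1352)*(8141 + 30509) = -39566*38650 = -1529225900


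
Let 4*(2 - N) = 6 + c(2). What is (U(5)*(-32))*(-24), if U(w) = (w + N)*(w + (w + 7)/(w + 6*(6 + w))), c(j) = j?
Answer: 1409280/71 ≈ 19849.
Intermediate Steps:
N = 0 (N = 2 - (6 + 2)/4 = 2 - ¼*8 = 2 - 2 = 0)
U(w) = w*(w + (7 + w)/(36 + 7*w)) (U(w) = (w + 0)*(w + (w + 7)/(w + 6*(6 + w))) = w*(w + (7 + w)/(w + (36 + 6*w))) = w*(w + (7 + w)/(36 + 7*w)))
(U(5)*(-32))*(-24) = ((5*(7 + 7*5² + 37*5)/(36 + 7*5))*(-32))*(-24) = ((5*(7 + 7*25 + 185)/(36 + 35))*(-32))*(-24) = ((5*(7 + 175 + 185)/71)*(-32))*(-24) = ((5*(1/71)*367)*(-32))*(-24) = ((1835/71)*(-32))*(-24) = -58720/71*(-24) = 1409280/71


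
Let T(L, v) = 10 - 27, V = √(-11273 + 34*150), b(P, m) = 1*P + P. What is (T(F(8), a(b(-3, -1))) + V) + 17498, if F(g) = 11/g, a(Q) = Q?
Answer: 17481 + I*√6173 ≈ 17481.0 + 78.568*I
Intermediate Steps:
b(P, m) = 2*P (b(P, m) = P + P = 2*P)
V = I*√6173 (V = √(-11273 + 5100) = √(-6173) = I*√6173 ≈ 78.568*I)
T(L, v) = -17
(T(F(8), a(b(-3, -1))) + V) + 17498 = (-17 + I*√6173) + 17498 = 17481 + I*√6173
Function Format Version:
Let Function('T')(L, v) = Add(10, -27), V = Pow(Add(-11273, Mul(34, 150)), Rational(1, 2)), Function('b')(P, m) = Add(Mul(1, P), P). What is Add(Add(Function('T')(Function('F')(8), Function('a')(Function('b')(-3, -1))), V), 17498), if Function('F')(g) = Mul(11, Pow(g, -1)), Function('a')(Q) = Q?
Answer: Add(17481, Mul(I, Pow(6173, Rational(1, 2)))) ≈ Add(17481., Mul(78.568, I))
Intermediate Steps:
Function('b')(P, m) = Mul(2, P) (Function('b')(P, m) = Add(P, P) = Mul(2, P))
V = Mul(I, Pow(6173, Rational(1, 2))) (V = Pow(Add(-11273, 5100), Rational(1, 2)) = Pow(-6173, Rational(1, 2)) = Mul(I, Pow(6173, Rational(1, 2))) ≈ Mul(78.568, I))
Function('T')(L, v) = -17
Add(Add(Function('T')(Function('F')(8), Function('a')(Function('b')(-3, -1))), V), 17498) = Add(Add(-17, Mul(I, Pow(6173, Rational(1, 2)))), 17498) = Add(17481, Mul(I, Pow(6173, Rational(1, 2))))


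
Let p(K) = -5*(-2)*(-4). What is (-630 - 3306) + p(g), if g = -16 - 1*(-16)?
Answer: -3976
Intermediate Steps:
g = 0 (g = -16 + 16 = 0)
p(K) = -40 (p(K) = 10*(-4) = -40)
(-630 - 3306) + p(g) = (-630 - 3306) - 40 = -3936 - 40 = -3976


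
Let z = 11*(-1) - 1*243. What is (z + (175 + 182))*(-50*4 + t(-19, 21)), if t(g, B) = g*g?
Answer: 16583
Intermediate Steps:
z = -254 (z = -11 - 243 = -254)
t(g, B) = g²
(z + (175 + 182))*(-50*4 + t(-19, 21)) = (-254 + (175 + 182))*(-50*4 + (-19)²) = (-254 + 357)*(-200 + 361) = 103*161 = 16583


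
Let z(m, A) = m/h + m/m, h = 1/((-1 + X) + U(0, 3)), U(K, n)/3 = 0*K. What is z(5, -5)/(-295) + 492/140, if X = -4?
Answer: 1485/413 ≈ 3.5956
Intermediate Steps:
U(K, n) = 0 (U(K, n) = 3*(0*K) = 3*0 = 0)
h = -⅕ (h = 1/((-1 - 4) + 0) = 1/(-5 + 0) = 1/(-5) = -⅕ ≈ -0.20000)
z(m, A) = 1 - 5*m (z(m, A) = m/(-⅕) + m/m = m*(-5) + 1 = -5*m + 1 = 1 - 5*m)
z(5, -5)/(-295) + 492/140 = (1 - 5*5)/(-295) + 492/140 = (1 - 25)*(-1/295) + 492*(1/140) = -24*(-1/295) + 123/35 = 24/295 + 123/35 = 1485/413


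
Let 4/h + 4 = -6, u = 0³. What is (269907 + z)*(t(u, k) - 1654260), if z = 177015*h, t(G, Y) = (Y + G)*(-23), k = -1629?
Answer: -321905103093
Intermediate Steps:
u = 0
h = -⅖ (h = 4/(-4 - 6) = 4/(-10) = 4*(-⅒) = -⅖ ≈ -0.40000)
t(G, Y) = -23*G - 23*Y (t(G, Y) = (G + Y)*(-23) = -23*G - 23*Y)
z = -70806 (z = 177015*(-⅖) = -70806)
(269907 + z)*(t(u, k) - 1654260) = (269907 - 70806)*((-23*0 - 23*(-1629)) - 1654260) = 199101*((0 + 37467) - 1654260) = 199101*(37467 - 1654260) = 199101*(-1616793) = -321905103093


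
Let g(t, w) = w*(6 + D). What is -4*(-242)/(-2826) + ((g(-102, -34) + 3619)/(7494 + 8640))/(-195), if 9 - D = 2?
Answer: -169690669/493942410 ≈ -0.34354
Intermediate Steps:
D = 7 (D = 9 - 1*2 = 9 - 2 = 7)
g(t, w) = 13*w (g(t, w) = w*(6 + 7) = w*13 = 13*w)
-4*(-242)/(-2826) + ((g(-102, -34) + 3619)/(7494 + 8640))/(-195) = -4*(-242)/(-2826) + ((13*(-34) + 3619)/(7494 + 8640))/(-195) = 968*(-1/2826) + ((-442 + 3619)/16134)*(-1/195) = -484/1413 + (3177*(1/16134))*(-1/195) = -484/1413 + (1059/5378)*(-1/195) = -484/1413 - 353/349570 = -169690669/493942410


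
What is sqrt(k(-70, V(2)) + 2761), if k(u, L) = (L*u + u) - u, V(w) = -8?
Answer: 9*sqrt(41) ≈ 57.628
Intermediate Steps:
k(u, L) = L*u (k(u, L) = (u + L*u) - u = L*u)
sqrt(k(-70, V(2)) + 2761) = sqrt(-8*(-70) + 2761) = sqrt(560 + 2761) = sqrt(3321) = 9*sqrt(41)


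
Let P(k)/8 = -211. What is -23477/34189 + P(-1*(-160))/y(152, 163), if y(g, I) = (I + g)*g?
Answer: -147723724/204621165 ≈ -0.72194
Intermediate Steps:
y(g, I) = g*(I + g)
P(k) = -1688 (P(k) = 8*(-211) = -1688)
-23477/34189 + P(-1*(-160))/y(152, 163) = -23477/34189 - 1688*1/(152*(163 + 152)) = -23477*1/34189 - 1688/(152*315) = -23477/34189 - 1688/47880 = -23477/34189 - 1688*1/47880 = -23477/34189 - 211/5985 = -147723724/204621165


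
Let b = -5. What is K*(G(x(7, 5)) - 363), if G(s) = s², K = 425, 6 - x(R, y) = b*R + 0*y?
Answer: 560150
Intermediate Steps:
x(R, y) = 6 + 5*R (x(R, y) = 6 - (-5*R + 0*y) = 6 - (-5*R + 0) = 6 - (-5)*R = 6 + 5*R)
K*(G(x(7, 5)) - 363) = 425*((6 + 5*7)² - 363) = 425*((6 + 35)² - 363) = 425*(41² - 363) = 425*(1681 - 363) = 425*1318 = 560150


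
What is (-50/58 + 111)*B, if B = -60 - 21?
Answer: -258714/29 ≈ -8921.2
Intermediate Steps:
B = -81
(-50/58 + 111)*B = (-50/58 + 111)*(-81) = (-50*1/58 + 111)*(-81) = (-25/29 + 111)*(-81) = (3194/29)*(-81) = -258714/29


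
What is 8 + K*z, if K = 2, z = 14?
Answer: 36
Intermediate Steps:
8 + K*z = 8 + 2*14 = 8 + 28 = 36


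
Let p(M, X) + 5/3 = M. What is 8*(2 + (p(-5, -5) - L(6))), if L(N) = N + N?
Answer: -400/3 ≈ -133.33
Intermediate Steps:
p(M, X) = -5/3 + M
L(N) = 2*N
8*(2 + (p(-5, -5) - L(6))) = 8*(2 + ((-5/3 - 5) - 2*6)) = 8*(2 + (-20/3 - 1*12)) = 8*(2 + (-20/3 - 12)) = 8*(2 - 56/3) = 8*(-50/3) = -400/3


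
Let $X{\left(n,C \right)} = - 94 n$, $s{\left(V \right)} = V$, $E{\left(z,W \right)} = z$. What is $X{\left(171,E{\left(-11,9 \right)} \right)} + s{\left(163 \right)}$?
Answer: $-15911$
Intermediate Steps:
$X{\left(171,E{\left(-11,9 \right)} \right)} + s{\left(163 \right)} = \left(-94\right) 171 + 163 = -16074 + 163 = -15911$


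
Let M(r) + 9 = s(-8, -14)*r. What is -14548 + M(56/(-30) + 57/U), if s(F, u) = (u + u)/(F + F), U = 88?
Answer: -76872223/5280 ≈ -14559.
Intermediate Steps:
s(F, u) = u/F (s(F, u) = (2*u)/((2*F)) = (2*u)*(1/(2*F)) = u/F)
M(r) = -9 + 7*r/4 (M(r) = -9 + (-14/(-8))*r = -9 + (-14*(-1/8))*r = -9 + 7*r/4)
-14548 + M(56/(-30) + 57/U) = -14548 + (-9 + 7*(56/(-30) + 57/88)/4) = -14548 + (-9 + 7*(56*(-1/30) + 57*(1/88))/4) = -14548 + (-9 + 7*(-28/15 + 57/88)/4) = -14548 + (-9 + (7/4)*(-1609/1320)) = -14548 + (-9 - 11263/5280) = -14548 - 58783/5280 = -76872223/5280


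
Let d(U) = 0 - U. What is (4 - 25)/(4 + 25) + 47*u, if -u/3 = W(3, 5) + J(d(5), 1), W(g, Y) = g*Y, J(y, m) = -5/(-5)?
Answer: -65445/29 ≈ -2256.7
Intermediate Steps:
d(U) = -U
J(y, m) = 1 (J(y, m) = -5*(-⅕) = 1)
W(g, Y) = Y*g
u = -48 (u = -3*(5*3 + 1) = -3*(15 + 1) = -3*16 = -48)
(4 - 25)/(4 + 25) + 47*u = (4 - 25)/(4 + 25) + 47*(-48) = -21/29 - 2256 = -65445/29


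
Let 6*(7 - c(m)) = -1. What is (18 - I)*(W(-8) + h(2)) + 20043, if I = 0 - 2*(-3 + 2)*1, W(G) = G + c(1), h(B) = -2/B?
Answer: 60041/3 ≈ 20014.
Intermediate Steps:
c(m) = 43/6 (c(m) = 7 - 1/6*(-1) = 7 + 1/6 = 43/6)
W(G) = 43/6 + G (W(G) = G + 43/6 = 43/6 + G)
I = 2 (I = 0 - 2*(-1)*1 = 0 + 2*1 = 0 + 2 = 2)
(18 - I)*(W(-8) + h(2)) + 20043 = (18 - 1*2)*((43/6 - 8) - 2/2) + 20043 = (18 - 2)*(-5/6 - 2*1/2) + 20043 = 16*(-5/6 - 1) + 20043 = 16*(-11/6) + 20043 = -88/3 + 20043 = 60041/3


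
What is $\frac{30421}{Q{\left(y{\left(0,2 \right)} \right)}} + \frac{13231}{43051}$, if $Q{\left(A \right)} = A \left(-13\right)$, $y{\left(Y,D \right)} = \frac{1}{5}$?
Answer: $- \frac{6548100352}{559663} \approx -11700.0$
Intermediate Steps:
$y{\left(Y,D \right)} = \frac{1}{5}$
$Q{\left(A \right)} = - 13 A$
$\frac{30421}{Q{\left(y{\left(0,2 \right)} \right)}} + \frac{13231}{43051} = \frac{30421}{\left(-13\right) \frac{1}{5}} + \frac{13231}{43051} = \frac{30421}{- \frac{13}{5}} + 13231 \cdot \frac{1}{43051} = 30421 \left(- \frac{5}{13}\right) + \frac{13231}{43051} = - \frac{152105}{13} + \frac{13231}{43051} = - \frac{6548100352}{559663}$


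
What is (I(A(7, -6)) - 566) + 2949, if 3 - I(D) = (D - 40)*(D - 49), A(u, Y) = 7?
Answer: 1000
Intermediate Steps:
I(D) = 3 - (-49 + D)*(-40 + D) (I(D) = 3 - (D - 40)*(D - 49) = 3 - (-40 + D)*(-49 + D) = 3 - (-49 + D)*(-40 + D))
(I(A(7, -6)) - 566) + 2949 = ((-1957 - 1*7**2 + 89*7) - 566) + 2949 = ((-1957 - 1*49 + 623) - 566) + 2949 = ((-1957 - 49 + 623) - 566) + 2949 = (-1383 - 566) + 2949 = -1949 + 2949 = 1000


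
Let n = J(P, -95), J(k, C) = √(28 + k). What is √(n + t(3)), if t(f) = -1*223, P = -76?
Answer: √(-223 + 4*I*√3) ≈ 0.2319 + 14.935*I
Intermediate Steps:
t(f) = -223
n = 4*I*√3 (n = √(28 - 76) = √(-48) = 4*I*√3 ≈ 6.9282*I)
√(n + t(3)) = √(4*I*√3 - 223) = √(-223 + 4*I*√3)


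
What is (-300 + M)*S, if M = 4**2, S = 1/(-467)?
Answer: 284/467 ≈ 0.60814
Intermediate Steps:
S = -1/467 ≈ -0.0021413
M = 16
(-300 + M)*S = (-300 + 16)*(-1/467) = -284*(-1/467) = 284/467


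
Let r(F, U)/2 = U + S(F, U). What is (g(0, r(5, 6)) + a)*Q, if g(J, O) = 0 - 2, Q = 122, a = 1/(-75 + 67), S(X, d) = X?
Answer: -1037/4 ≈ -259.25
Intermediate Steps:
a = -⅛ (a = 1/(-8) = -⅛ ≈ -0.12500)
r(F, U) = 2*F + 2*U (r(F, U) = 2*(U + F) = 2*(F + U) = 2*F + 2*U)
g(J, O) = -2
(g(0, r(5, 6)) + a)*Q = (-2 - ⅛)*122 = -17/8*122 = -1037/4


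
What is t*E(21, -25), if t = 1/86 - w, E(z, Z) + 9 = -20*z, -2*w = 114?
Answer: -2103387/86 ≈ -24458.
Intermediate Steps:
w = -57 (w = -½*114 = -57)
E(z, Z) = -9 - 20*z
t = 4903/86 (t = 1/86 - 1*(-57) = 1/86 + 57 = 4903/86 ≈ 57.012)
t*E(21, -25) = 4903*(-9 - 20*21)/86 = 4903*(-9 - 420)/86 = (4903/86)*(-429) = -2103387/86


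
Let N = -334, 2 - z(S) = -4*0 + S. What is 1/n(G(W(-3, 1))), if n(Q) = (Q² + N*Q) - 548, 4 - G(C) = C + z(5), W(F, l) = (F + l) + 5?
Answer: -1/1868 ≈ -0.00053533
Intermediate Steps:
z(S) = 2 - S (z(S) = 2 - (-4*0 + S) = 2 - (0 + S) = 2 - S)
W(F, l) = 5 + F + l
G(C) = 7 - C (G(C) = 4 - (C + (2 - 1*5)) = 4 - (C + (2 - 5)) = 4 - (C - 3) = 4 - (-3 + C) = 4 + (3 - C) = 7 - C)
n(Q) = -548 + Q² - 334*Q (n(Q) = (Q² - 334*Q) - 548 = -548 + Q² - 334*Q)
1/n(G(W(-3, 1))) = 1/(-548 + (7 - (5 - 3 + 1))² - 334*(7 - (5 - 3 + 1))) = 1/(-548 + (7 - 1*3)² - 334*(7 - 1*3)) = 1/(-548 + (7 - 3)² - 334*(7 - 3)) = 1/(-548 + 4² - 334*4) = 1/(-548 + 16 - 1336) = 1/(-1868) = -1/1868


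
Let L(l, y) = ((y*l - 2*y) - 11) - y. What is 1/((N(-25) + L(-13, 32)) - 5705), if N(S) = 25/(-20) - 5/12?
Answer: -3/18689 ≈ -0.00016052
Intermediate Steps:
N(S) = -5/3 (N(S) = 25*(-1/20) - 5*1/12 = -5/4 - 5/12 = -5/3)
L(l, y) = -11 - 3*y + l*y (L(l, y) = ((l*y - 2*y) - 11) - y = ((-2*y + l*y) - 11) - y = (-11 - 2*y + l*y) - y = -11 - 3*y + l*y)
1/((N(-25) + L(-13, 32)) - 5705) = 1/((-5/3 + (-11 - 3*32 - 13*32)) - 5705) = 1/((-5/3 + (-11 - 96 - 416)) - 5705) = 1/((-5/3 - 523) - 5705) = 1/(-1574/3 - 5705) = 1/(-18689/3) = -3/18689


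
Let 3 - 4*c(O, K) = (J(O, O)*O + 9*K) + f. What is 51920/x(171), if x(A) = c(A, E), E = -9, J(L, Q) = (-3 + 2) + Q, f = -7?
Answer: -207680/28979 ≈ -7.1666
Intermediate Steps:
J(L, Q) = -1 + Q
c(O, K) = 5/2 - 9*K/4 - O*(-1 + O)/4 (c(O, K) = ¾ - (((-1 + O)*O + 9*K) - 7)/4 = ¾ - ((O*(-1 + O) + 9*K) - 7)/4 = ¾ - ((9*K + O*(-1 + O)) - 7)/4 = ¾ - (-7 + 9*K + O*(-1 + O))/4 = ¾ + (7/4 - 9*K/4 - O*(-1 + O)/4) = 5/2 - 9*K/4 - O*(-1 + O)/4)
x(A) = 91/4 - A*(-1 + A)/4 (x(A) = 5/2 - 9/4*(-9) - A*(-1 + A)/4 = 5/2 + 81/4 - A*(-1 + A)/4 = 91/4 - A*(-1 + A)/4)
51920/x(171) = 51920/(91/4 - ¼*171*(-1 + 171)) = 51920/(91/4 - ¼*171*170) = 51920/(91/4 - 14535/2) = 51920/(-28979/4) = 51920*(-4/28979) = -207680/28979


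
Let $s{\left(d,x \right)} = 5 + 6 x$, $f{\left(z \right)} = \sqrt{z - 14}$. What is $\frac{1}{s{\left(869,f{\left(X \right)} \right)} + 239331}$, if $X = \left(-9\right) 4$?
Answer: $\frac{29917}{7160215337} - \frac{15 i \sqrt{2}}{28640861348} \approx 4.1782 \cdot 10^{-6} - 7.4066 \cdot 10^{-10} i$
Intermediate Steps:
$X = -36$
$f{\left(z \right)} = \sqrt{-14 + z}$
$\frac{1}{s{\left(869,f{\left(X \right)} \right)} + 239331} = \frac{1}{\left(5 + 6 \sqrt{-14 - 36}\right) + 239331} = \frac{1}{\left(5 + 6 \sqrt{-50}\right) + 239331} = \frac{1}{\left(5 + 6 \cdot 5 i \sqrt{2}\right) + 239331} = \frac{1}{\left(5 + 30 i \sqrt{2}\right) + 239331} = \frac{1}{239336 + 30 i \sqrt{2}}$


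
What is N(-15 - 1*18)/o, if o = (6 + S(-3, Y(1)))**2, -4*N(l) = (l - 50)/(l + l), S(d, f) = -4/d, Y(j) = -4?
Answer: -249/42592 ≈ -0.0058462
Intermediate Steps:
N(l) = -(-50 + l)/(8*l) (N(l) = -(l - 50)/(4*(l + l)) = -(-50 + l)/(4*(2*l)) = -(-50 + l)*1/(2*l)/4 = -(-50 + l)/(8*l))
o = 484/9 (o = (6 - 4/(-3))**2 = (6 - 4*(-1/3))**2 = (6 + 4/3)**2 = (22/3)**2 = 484/9 ≈ 53.778)
N(-15 - 1*18)/o = ((50 - (-15 - 1*18))/(8*(-15 - 1*18)))/(484/9) = ((50 - (-15 - 18))/(8*(-15 - 18)))*(9/484) = ((1/8)*(50 - 1*(-33))/(-33))*(9/484) = ((1/8)*(-1/33)*(50 + 33))*(9/484) = ((1/8)*(-1/33)*83)*(9/484) = -83/264*9/484 = -249/42592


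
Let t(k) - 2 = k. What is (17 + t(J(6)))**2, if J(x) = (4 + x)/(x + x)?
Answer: 14161/36 ≈ 393.36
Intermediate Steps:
J(x) = (4 + x)/(2*x) (J(x) = (4 + x)/((2*x)) = (4 + x)*(1/(2*x)) = (4 + x)/(2*x))
t(k) = 2 + k
(17 + t(J(6)))**2 = (17 + (2 + (1/2)*(4 + 6)/6))**2 = (17 + (2 + (1/2)*(1/6)*10))**2 = (17 + (2 + 5/6))**2 = (17 + 17/6)**2 = (119/6)**2 = 14161/36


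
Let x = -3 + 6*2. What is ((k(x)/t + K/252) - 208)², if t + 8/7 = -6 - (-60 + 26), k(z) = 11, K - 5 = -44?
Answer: 168172987921/3896676 ≈ 43158.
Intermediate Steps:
K = -39 (K = 5 - 44 = -39)
x = 9 (x = -3 + 12 = 9)
t = 188/7 (t = -8/7 + (-6 - (-60 + 26)) = -8/7 + (-6 - 1*(-34)) = -8/7 + (-6 + 34) = -8/7 + 28 = 188/7 ≈ 26.857)
((k(x)/t + K/252) - 208)² = ((11/(188/7) - 39/252) - 208)² = ((11*(7/188) - 39*1/252) - 208)² = ((77/188 - 13/84) - 208)² = (503/1974 - 208)² = (-410089/1974)² = 168172987921/3896676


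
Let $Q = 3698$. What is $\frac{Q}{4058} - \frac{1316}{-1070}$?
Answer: $\frac{2324297}{1085515} \approx 2.1412$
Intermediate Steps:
$\frac{Q}{4058} - \frac{1316}{-1070} = \frac{3698}{4058} - \frac{1316}{-1070} = 3698 \cdot \frac{1}{4058} - - \frac{658}{535} = \frac{1849}{2029} + \frac{658}{535} = \frac{2324297}{1085515}$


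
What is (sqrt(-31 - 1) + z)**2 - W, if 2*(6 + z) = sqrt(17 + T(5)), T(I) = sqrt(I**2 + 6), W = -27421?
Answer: 27421 + (-12 + sqrt(17 + sqrt(31)) + 8*I*sqrt(2))**2/4 ≈ 27402.0 - 41.009*I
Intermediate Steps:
T(I) = sqrt(6 + I**2)
z = -6 + sqrt(17 + sqrt(31))/2 (z = -6 + sqrt(17 + sqrt(6 + 5**2))/2 = -6 + sqrt(17 + sqrt(6 + 25))/2 = -6 + sqrt(17 + sqrt(31))/2 ≈ -3.6247)
(sqrt(-31 - 1) + z)**2 - W = (sqrt(-31 - 1) + (-6 + sqrt(17 + sqrt(31))/2))**2 - 1*(-27421) = (sqrt(-32) + (-6 + sqrt(17 + sqrt(31))/2))**2 + 27421 = (4*I*sqrt(2) + (-6 + sqrt(17 + sqrt(31))/2))**2 + 27421 = (-6 + sqrt(17 + sqrt(31))/2 + 4*I*sqrt(2))**2 + 27421 = 27421 + (-6 + sqrt(17 + sqrt(31))/2 + 4*I*sqrt(2))**2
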